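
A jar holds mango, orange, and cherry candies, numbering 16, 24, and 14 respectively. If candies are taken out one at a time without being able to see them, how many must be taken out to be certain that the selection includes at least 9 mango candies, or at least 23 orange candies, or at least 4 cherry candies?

34

The worst case stops just short of every target: 8 mango, 22 orange, 3 cherry — 8 + 22 + 3 = 33 candies.
One more candy must push some flavor to its target, so 33 + 1 = 34.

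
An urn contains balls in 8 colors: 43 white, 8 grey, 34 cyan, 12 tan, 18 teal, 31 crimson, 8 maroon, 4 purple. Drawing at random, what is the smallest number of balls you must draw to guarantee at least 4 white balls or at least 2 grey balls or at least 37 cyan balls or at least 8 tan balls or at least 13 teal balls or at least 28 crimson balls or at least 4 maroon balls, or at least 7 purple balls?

Each of the 8 colors has its own threshold; avoid all of them simultaneously.
The worst case stops just short of every target: 3 white, 1 grey, all 34 cyan, 7 tan, 12 teal, 27 crimson, 3 maroon, all 4 purple — 3 + 1 + 34 + 7 + 12 + 27 + 3 + 4 = 91 balls.
One more ball must push some color to its target, so 91 + 1 = 92.

92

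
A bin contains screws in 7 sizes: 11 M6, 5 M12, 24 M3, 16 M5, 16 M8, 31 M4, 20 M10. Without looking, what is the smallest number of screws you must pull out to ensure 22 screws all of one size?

111

In the worst case we take at most 21 of each size, but all 11 M6, all 5 M12, all 16 M5, all 16 M8, and all 20 M10 (fewer than 21), giving 11 + 5 + 21 + 16 + 16 + 21 + 20 = 110.
One more screw then forces some size to 22, so 110 + 1 = 111.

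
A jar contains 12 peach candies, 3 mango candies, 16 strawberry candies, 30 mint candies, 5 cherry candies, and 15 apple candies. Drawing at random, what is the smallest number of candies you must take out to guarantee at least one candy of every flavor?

The hardest flavor to obtain is mango: we could draw every other candy first — 81 − 3 = 78 candies — without a single mango one.
The next draw must be mango, so 78 + 1 = 79.

79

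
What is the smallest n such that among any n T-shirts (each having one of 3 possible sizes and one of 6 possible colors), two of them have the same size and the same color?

There are 3 × 6 = 18 (size, color) combinations acting as pigeonholes.
With 18 T-shirts we could place one in each, avoiding any repeat.
One more forces some (size, color) pair to hold 2, so 18 + 1 = 19.

19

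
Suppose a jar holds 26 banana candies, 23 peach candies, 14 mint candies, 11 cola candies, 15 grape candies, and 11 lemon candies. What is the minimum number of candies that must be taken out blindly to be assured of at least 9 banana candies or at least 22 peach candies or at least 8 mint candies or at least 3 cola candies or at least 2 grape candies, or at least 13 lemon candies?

The worst case stops just short of every target: 8 banana, 21 peach, 7 mint, 2 cola, 1 grape, all 11 lemon — 8 + 21 + 7 + 2 + 1 + 11 = 50 candies.
One more candy must push some flavor to its target, so 50 + 1 = 51.

51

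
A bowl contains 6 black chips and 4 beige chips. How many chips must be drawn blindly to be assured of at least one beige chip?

The worst case draws every non-beige chip first: 6.
The next draw is then forced to be beige, giving 6 + 1 = 7.

7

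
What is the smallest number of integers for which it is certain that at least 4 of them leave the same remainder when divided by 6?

There are 6 residue classes modulo 6 acting as pigeonholes.
With 6 × 3 = 18 integers we could place exactly 3 in each, with no class reaching 4.
One more forces some class to hold 4, so 18 + 1 = 19.

19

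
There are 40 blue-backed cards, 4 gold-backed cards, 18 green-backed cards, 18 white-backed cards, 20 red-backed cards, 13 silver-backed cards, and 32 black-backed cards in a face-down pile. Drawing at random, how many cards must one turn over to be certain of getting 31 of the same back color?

Treat the 7 back colors as pigeonholes.
In the worst case we take at most 30 of each back color, but all 4 gold-backed, all 18 green-backed, all 18 white-backed, all 20 red-backed, and all 13 silver-backed (fewer than 30), giving 30 + 4 + 18 + 18 + 20 + 13 + 30 = 133.
One more card then forces some back color to 31, so 133 + 1 = 134.

134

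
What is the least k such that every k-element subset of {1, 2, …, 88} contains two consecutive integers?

Partition {1, …, 88} into 44 pairs: {1,2}, {3,4}, …, {87,88}.
Choosing 44 integers — say the 44 even numbers 2, 4, …, 88 — takes one from each pair and avoids the property.
Choosing 45 forces two into the same pair by pigeonhole, and those are consecutive. So 45.

45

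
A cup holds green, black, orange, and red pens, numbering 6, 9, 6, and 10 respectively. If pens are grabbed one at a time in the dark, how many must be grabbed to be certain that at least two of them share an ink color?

5

Treat the 4 ink colors as pigeonholes.
The worst case takes 1 pen of each ink color without reaching 2 of any: 4 × 1 = 4.
The next pen must bring some ink color to 2, so 4 + 1 = 5.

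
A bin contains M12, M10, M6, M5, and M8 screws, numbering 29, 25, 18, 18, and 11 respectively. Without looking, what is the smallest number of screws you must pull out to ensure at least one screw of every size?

The hardest size to obtain is M8: we could draw every other screw first — 101 − 11 = 90 screws — without a single M8 one.
The next draw must be M8, so 90 + 1 = 91.

91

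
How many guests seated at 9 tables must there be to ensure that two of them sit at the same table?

10

There are 9 tables acting as pigeonholes.
With 9 guests we could place one in each, avoiding any repeat.
One more forces some class to hold 2, so 9 + 1 = 10.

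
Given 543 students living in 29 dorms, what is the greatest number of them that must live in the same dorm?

The 543 students fall into 29 dorms.
If each of the 29 dorms held at most 18, the total would be at most 29 × 18 = 522 < 543, a contradiction.
So at least one holds ⌈543/29⌉ = 19.

19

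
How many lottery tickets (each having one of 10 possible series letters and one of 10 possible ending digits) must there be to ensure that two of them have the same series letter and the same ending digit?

101

There are 10 × 10 = 100 (series letter, ending digit) combinations acting as pigeonholes.
With 100 lottery tickets we could place one in each, avoiding any repeat.
One more forces some (series letter, ending digit) pair to hold 2, so 100 + 1 = 101.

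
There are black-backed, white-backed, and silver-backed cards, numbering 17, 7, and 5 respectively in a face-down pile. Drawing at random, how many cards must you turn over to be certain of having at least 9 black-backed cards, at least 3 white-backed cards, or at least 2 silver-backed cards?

12

The worst case stops just short of every target: 8 black-backed, 2 white-backed, 1 silver-backed — 8 + 2 + 1 = 11 cards.
One more card must push some back color to its target, so 11 + 1 = 12.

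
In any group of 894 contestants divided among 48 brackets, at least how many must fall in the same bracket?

19

If each of the 48 brackets held at most 18, the total would be at most 48 × 18 = 864 < 894, a contradiction.
So at least one holds ⌈894/48⌉ = 19.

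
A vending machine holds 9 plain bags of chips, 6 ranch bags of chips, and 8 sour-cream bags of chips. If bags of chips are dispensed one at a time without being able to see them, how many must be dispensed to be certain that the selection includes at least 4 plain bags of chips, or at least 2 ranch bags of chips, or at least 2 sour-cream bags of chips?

6

Each of the 3 flavors has its own threshold; avoid all of them simultaneously.
The worst case stops just short of every target: 3 plain, 1 ranch, 1 sour-cream — 3 + 1 + 1 = 5 bags of chips.
One more bag of chips must push some flavor to its target, so 5 + 1 = 6.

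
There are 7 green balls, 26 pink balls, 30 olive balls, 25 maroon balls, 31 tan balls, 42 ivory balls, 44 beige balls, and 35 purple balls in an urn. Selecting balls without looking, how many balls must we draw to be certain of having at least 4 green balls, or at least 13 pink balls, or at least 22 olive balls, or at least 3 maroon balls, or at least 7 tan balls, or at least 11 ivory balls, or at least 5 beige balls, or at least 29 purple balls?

The worst case stops just short of every target: 3 green, 12 pink, 21 olive, 2 maroon, 6 tan, 10 ivory, 4 beige, 28 purple — 3 + 12 + 21 + 2 + 6 + 10 + 4 + 28 = 86 balls.
One more ball must push some color to its target, so 86 + 1 = 87.

87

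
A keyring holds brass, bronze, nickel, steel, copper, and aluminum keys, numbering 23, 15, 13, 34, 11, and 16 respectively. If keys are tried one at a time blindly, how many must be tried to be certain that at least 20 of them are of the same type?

Treat the 6 types as pigeonholes.
In the worst case we take at most 19 of each type, but all 15 bronze, all 13 nickel, all 11 copper, and all 16 aluminum (fewer than 19), giving 19 + 15 + 13 + 19 + 11 + 16 = 93.
One more key then forces some type to 20, so 93 + 1 = 94.

94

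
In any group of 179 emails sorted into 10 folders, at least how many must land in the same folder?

The 179 emails fall into 10 folders.
If each of the 10 folders held at most 17, the total would be at most 10 × 17 = 170 < 179, a contradiction.
So at least one holds ⌈179/10⌉ = 18.

18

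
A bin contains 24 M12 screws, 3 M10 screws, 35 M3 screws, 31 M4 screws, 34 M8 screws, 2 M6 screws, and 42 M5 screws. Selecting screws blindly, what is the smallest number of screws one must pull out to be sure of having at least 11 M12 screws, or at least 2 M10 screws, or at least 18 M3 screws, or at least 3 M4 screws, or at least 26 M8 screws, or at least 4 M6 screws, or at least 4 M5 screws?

The worst case stops just short of every target: 10 M12, 1 M10, 17 M3, 2 M4, 25 M8, all 2 M6, 3 M5 — 10 + 1 + 17 + 2 + 25 + 2 + 3 = 60 screws.
One more screw must push some size to its target, so 60 + 1 = 61.

61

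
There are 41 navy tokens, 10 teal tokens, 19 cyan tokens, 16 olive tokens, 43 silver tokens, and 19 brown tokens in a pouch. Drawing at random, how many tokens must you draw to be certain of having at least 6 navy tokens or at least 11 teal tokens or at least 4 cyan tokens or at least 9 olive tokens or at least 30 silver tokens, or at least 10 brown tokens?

65

The worst case stops just short of every target: 5 navy, 10 teal, 3 cyan, 8 olive, 29 silver, 9 brown — 5 + 10 + 3 + 8 + 29 + 9 = 64 tokens.
One more token must push some color to its target, so 64 + 1 = 65.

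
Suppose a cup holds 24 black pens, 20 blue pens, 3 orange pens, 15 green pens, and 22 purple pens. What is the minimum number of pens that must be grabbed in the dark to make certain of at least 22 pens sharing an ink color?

In the worst case we take at most 21 of each ink color, but all 20 blue, all 3 orange, and all 15 green (fewer than 21), giving 21 + 20 + 3 + 15 + 21 = 80.
One more pen then forces some ink color to 22, so 80 + 1 = 81.

81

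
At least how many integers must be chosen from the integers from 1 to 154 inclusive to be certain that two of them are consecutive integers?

Partition {1, …, 154} into 77 pairs: {1,2}, {3,4}, …, {153,154}.
Choosing 77 integers — say the 77 even numbers 2, 4, …, 154 — takes one from each pair and avoids the property.
Choosing 78 forces two into the same pair by pigeonhole, and those are consecutive. So 78.

78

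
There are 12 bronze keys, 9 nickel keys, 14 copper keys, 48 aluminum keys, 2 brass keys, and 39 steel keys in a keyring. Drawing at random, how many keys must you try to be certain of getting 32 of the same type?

Treat the 6 types as pigeonholes.
In the worst case we take at most 31 of each type, but all 12 bronze, all 9 nickel, all 14 copper, and all 2 brass (fewer than 31), giving 12 + 9 + 14 + 31 + 2 + 31 = 99.
One more key then forces some type to 32, so 99 + 1 = 100.

100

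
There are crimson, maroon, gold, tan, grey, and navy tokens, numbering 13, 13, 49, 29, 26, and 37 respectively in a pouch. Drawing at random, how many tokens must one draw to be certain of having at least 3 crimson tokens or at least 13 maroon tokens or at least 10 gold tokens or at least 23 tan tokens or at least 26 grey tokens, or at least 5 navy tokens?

The worst case stops just short of every target: 2 crimson, 12 maroon, 9 gold, 22 tan, 25 grey, 4 navy — 2 + 12 + 9 + 22 + 25 + 4 = 74 tokens.
One more token must push some color to its target, so 74 + 1 = 75.

75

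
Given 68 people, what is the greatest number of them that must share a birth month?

6

If each of the 12 months of the year held at most 5, the total would be at most 12 × 5 = 60 < 68, a contradiction.
So at least one holds ⌈68/12⌉ = 6.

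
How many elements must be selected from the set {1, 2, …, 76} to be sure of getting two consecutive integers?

Partition {1, …, 76} into 38 pairs: {1,2}, {3,4}, …, {75,76}.
Choosing 38 integers — say the 38 even numbers 2, 4, …, 76 — takes one from each pair and avoids the property.
Choosing 39 forces two into the same pair by pigeonhole, and those are consecutive. So 39.

39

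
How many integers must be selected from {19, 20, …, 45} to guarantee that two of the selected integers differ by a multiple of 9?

Use the pigeonhole principle on residue classes: group the integers by remainder mod 9; there are 9 residue classes, each nonempty in this range.
Choosing one from each class (9 integers) avoids any shared remainder.
One more choice must repeat a class, so two differ by a multiple of 9. Hence 9 + 1 = 10.

10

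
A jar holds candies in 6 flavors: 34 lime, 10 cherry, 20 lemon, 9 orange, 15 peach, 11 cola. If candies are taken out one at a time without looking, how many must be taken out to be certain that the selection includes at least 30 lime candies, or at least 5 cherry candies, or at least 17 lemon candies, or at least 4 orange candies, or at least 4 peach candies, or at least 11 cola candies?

The worst case stops just short of every target: 29 lime, 4 cherry, 16 lemon, 3 orange, 3 peach, 10 cola — 29 + 4 + 16 + 3 + 3 + 10 = 65 candies.
One more candy must push some flavor to its target, so 65 + 1 = 66.

66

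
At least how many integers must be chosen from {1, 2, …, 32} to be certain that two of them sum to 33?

17

Partition {1, …, 32} into 16 pairs: {1,32}, {2,31}, …, {16,17}.
Choosing 16 integers — say the integers 1 through 16 — takes one from each pair and avoids the property.
Choosing 17 forces two into the same pair by pigeonhole, and those sum to 33. So 17.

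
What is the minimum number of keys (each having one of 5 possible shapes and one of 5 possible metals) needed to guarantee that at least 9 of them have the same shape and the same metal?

There are 5 × 5 = 25 (shape, metal) combinations acting as pigeonholes.
With 25 × 8 = 200 keys we could place exactly 8 in each, with no (shape, metal) pair reaching 9.
One more forces some (shape, metal) pair to hold 9, so 200 + 1 = 201.

201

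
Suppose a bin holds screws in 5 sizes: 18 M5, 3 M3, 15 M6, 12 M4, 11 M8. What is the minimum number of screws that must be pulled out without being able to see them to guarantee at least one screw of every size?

57

The hardest size to obtain is M3: we could draw every other screw first — 59 − 3 = 56 screws — without a single M3 one.
The next draw must be M3, so 56 + 1 = 57.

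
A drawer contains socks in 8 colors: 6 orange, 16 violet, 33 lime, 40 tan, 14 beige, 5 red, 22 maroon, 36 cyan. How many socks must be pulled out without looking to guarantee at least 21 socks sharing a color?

122

Treat the 8 colors as pigeonholes.
In the worst case we take at most 20 of each color, but all 6 orange, all 16 violet, all 14 beige, and all 5 red (fewer than 20), giving 6 + 16 + 20 + 20 + 14 + 5 + 20 + 20 = 121.
One more sock then forces some color to 21, so 121 + 1 = 122.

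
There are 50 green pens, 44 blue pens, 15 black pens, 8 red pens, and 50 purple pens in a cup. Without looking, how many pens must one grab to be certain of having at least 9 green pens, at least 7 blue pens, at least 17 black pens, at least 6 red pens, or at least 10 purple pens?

44

The worst case stops just short of every target: 8 green, 6 blue, all 15 black, 5 red, 9 purple — 8 + 6 + 15 + 5 + 9 = 43 pens.
One more pen must push some ink color to its target, so 43 + 1 = 44.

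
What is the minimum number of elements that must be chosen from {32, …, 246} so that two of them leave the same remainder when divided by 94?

Use the pigeonhole principle on residue classes: group the integers by remainder mod 94; there are 94 residue classes, each nonempty in this range.
Choosing one from each class (94 integers) avoids any shared remainder.
One more choice must repeat a class, so two differ by a multiple of 94. Hence 94 + 1 = 95.

95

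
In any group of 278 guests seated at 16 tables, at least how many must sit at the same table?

The 278 guests fall into 16 tables.
If each of the 16 tables held at most 17, the total would be at most 16 × 17 = 272 < 278, a contradiction.
So at least one holds ⌈278/16⌉ = 18.

18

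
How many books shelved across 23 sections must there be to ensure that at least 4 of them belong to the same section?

70

There are 23 sections acting as pigeonholes.
With 23 × 3 = 69 books we could place exactly 3 in each, with no class reaching 4.
One more forces some class to hold 4, so 69 + 1 = 70.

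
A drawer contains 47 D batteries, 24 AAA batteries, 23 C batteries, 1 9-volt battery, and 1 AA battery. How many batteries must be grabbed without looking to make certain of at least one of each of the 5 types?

The hardest type to obtain is 9-volt: we could draw every other battery first — 96 − 1 = 95 batteries — without a single 9-volt one.
The next draw must be 9-volt, so 95 + 1 = 96.

96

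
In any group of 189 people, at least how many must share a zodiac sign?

16

The 189 people fall into 12 zodiac signs.
If each of the 12 zodiac signs held at most 15, the total would be at most 12 × 15 = 180 < 189, a contradiction.
So at least one holds ⌈189/12⌉ = 16.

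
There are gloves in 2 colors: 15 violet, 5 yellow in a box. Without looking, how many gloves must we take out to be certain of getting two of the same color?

The worst case takes 1 glove of each color without reaching 2 of any: 2 × 1 = 2.
The next glove must bring some color to 2, so 2 + 1 = 3.

3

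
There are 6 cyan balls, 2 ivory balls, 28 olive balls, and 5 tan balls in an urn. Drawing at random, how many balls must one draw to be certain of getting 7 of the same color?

20

Treat the 4 colors as pigeonholes.
In the worst case we take at most 6 of each color, but all 2 ivory and all 5 tan (fewer than 6), giving 6 + 2 + 6 + 5 = 19.
One more ball then forces some color to 7, so 19 + 1 = 20.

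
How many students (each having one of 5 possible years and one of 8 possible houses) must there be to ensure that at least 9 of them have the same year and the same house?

There are 5 × 8 = 40 (year, house) combinations acting as pigeonholes.
With 40 × 8 = 320 students we could place exactly 8 in each, with no (year, house) pair reaching 9.
One more forces some (year, house) pair to hold 9, so 320 + 1 = 321.

321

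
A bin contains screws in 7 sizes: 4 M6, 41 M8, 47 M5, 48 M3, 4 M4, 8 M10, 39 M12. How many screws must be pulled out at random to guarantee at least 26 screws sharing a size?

117

Treat the 7 sizes as pigeonholes.
In the worst case we take at most 25 of each size, but all 4 M6, all 4 M4, and all 8 M10 (fewer than 25), giving 4 + 25 + 25 + 25 + 4 + 8 + 25 = 116.
One more screw then forces some size to 26, so 116 + 1 = 117.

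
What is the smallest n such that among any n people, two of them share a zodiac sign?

13

There are 12 zodiac signs acting as pigeonholes.
With 12 people we could place one in each, avoiding any repeat.
One more forces some class to hold 2, so 12 + 1 = 13.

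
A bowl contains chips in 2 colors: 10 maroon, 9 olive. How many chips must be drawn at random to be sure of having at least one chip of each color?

11

The hardest color to obtain is olive: we could draw every other chip first — 19 − 9 = 10 chips — without a single olive one.
The next draw must be olive, so 10 + 1 = 11.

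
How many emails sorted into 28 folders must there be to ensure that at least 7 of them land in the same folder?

169

There are 28 folders acting as pigeonholes.
With 28 × 6 = 168 emails we could place exactly 6 in each, with no class reaching 7.
One more forces some class to hold 7, so 168 + 1 = 169.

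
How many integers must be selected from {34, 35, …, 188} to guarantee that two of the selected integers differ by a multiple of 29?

30

Group the integers by remainder mod 29; there are 29 residue classes, each nonempty in this range.
Choosing one from each class (29 integers) avoids any shared remainder.
One more choice must repeat a class, so two differ by a multiple of 29. Hence 29 + 1 = 30.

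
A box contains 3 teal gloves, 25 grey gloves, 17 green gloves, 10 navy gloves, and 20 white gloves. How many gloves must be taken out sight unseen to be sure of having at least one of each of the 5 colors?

73

The hardest color to obtain is teal: we could draw every other glove first — 75 − 3 = 72 gloves — without a single teal one.
The next draw must be teal, so 72 + 1 = 73.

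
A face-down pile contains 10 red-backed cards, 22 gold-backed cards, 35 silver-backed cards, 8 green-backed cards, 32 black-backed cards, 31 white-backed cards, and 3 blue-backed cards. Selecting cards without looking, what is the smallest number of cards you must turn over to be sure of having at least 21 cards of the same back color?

102

Treat the 7 back colors as pigeonholes.
In the worst case we take at most 20 of each back color, but all 10 red-backed, all 8 green-backed, and all 3 blue-backed (fewer than 20), giving 10 + 20 + 20 + 8 + 20 + 20 + 3 = 101.
One more card then forces some back color to 21, so 101 + 1 = 102.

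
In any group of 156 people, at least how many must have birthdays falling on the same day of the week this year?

23

There are 7 days of the week, which serve as the pigeonholes.
If each of the 7 days of the week held at most 22, the total would be at most 7 × 22 = 154 < 156, a contradiction.
So at least one holds ⌈156/7⌉ = 23.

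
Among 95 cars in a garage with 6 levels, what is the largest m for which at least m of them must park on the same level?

16

If each of the 6 levels held at most 15, the total would be at most 6 × 15 = 90 < 95, a contradiction.
So at least one holds ⌈95/6⌉ = 16.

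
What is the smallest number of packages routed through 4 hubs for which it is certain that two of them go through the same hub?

There are 4 hubs acting as pigeonholes.
With 4 packages we could place one in each, avoiding any repeat.
One more forces some class to hold 2, so 4 + 1 = 5.

5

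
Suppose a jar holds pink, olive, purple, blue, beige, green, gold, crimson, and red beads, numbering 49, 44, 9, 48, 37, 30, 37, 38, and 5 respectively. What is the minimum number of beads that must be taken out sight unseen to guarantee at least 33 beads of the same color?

237

Treat the 9 colors as pigeonholes.
In the worst case we take at most 32 of each color, but all 9 purple, all 30 green, and all 5 red (fewer than 32), giving 32 + 32 + 9 + 32 + 32 + 30 + 32 + 32 + 5 = 236.
One more bead then forces some color to 33, so 236 + 1 = 237.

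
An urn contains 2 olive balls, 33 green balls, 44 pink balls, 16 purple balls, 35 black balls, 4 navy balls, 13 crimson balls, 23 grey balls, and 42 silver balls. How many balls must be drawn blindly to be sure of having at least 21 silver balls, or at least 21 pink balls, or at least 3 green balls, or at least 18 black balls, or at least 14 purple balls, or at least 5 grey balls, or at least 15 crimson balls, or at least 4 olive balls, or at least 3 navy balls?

94

Each of the 9 colors has its own threshold; avoid all of them simultaneously.
The worst case stops just short of every target: all 2 olive, 2 green, 20 pink, 13 purple, 17 black, 2 navy, all 13 crimson, 4 grey, 20 silver — 2 + 2 + 20 + 13 + 17 + 2 + 13 + 4 + 20 = 93 balls.
One more ball must push some color to its target, so 93 + 1 = 94.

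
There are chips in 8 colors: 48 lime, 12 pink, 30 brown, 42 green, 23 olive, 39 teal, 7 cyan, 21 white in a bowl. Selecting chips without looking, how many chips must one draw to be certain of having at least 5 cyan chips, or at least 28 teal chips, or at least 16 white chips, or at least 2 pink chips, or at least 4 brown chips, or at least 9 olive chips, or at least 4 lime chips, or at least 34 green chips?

95

The worst case stops just short of every target: 3 lime, 1 pink, 3 brown, 33 green, 8 olive, 27 teal, 4 cyan, 15 white — 3 + 1 + 3 + 33 + 8 + 27 + 4 + 15 = 94 chips.
One more chip must push some color to its target, so 94 + 1 = 95.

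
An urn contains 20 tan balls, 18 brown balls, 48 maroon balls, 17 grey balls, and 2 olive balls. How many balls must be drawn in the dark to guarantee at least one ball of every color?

The hardest color to obtain is olive: we could draw every other ball first — 105 − 2 = 103 balls — without a single olive one.
The next draw must be olive, so 103 + 1 = 104.

104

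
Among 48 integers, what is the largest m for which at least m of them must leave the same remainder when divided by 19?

The 48 integers fall into 19 residue classes modulo 19.
If each of the 19 residue classes modulo 19 held at most 2, the total would be at most 19 × 2 = 38 < 48, a contradiction.
So at least one holds ⌈48/19⌉ = 3.

3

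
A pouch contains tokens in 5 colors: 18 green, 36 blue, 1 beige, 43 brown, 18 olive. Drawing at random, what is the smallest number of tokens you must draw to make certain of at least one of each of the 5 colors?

The hardest color to obtain is beige: we could draw every other token first — 116 − 1 = 115 tokens — without a single beige one.
The next draw must be beige, so 115 + 1 = 116.

116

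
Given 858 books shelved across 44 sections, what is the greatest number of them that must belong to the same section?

If each of the 44 sections held at most 19, the total would be at most 44 × 19 = 836 < 858, a contradiction.
So at least one holds ⌈858/44⌉ = 20.

20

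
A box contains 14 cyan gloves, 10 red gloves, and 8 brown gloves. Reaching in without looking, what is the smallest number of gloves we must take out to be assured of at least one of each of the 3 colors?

25

The hardest color to obtain is brown: we could draw every other glove first — 32 − 8 = 24 gloves — without a single brown one.
The next draw must be brown, so 24 + 1 = 25.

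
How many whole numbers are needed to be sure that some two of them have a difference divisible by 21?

Two integers differ by a multiple of 21 exactly when they share a remainder mod 21.
There are 21 residue classes mod 21, so 21 integers can all lie in distinct classes.
One more integer must repeat a residue, giving a difference divisible by 21. So n = 21 + 1 = 22.

22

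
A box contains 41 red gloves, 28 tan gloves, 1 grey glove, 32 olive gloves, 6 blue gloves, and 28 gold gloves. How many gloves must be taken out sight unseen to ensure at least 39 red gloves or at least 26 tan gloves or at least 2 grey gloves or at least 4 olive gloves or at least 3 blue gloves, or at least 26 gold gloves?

The worst case stops just short of every target: 38 red, 25 tan, 1 grey, 3 olive, 2 blue, 25 gold — 38 + 25 + 1 + 3 + 2 + 25 = 94 gloves.
One more glove must push some color to its target, so 94 + 1 = 95.

95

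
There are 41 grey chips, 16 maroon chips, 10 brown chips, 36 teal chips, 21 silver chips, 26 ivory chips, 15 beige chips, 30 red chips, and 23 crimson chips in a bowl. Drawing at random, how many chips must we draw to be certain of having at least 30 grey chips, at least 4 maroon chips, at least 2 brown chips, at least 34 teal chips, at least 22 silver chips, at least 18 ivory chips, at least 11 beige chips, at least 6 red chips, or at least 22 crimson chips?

141

Each of the 9 colors has its own threshold; avoid all of them simultaneously.
The worst case stops just short of every target: 29 grey, 3 maroon, 1 brown, 33 teal, 21 silver, 17 ivory, 10 beige, 5 red, 21 crimson — 29 + 3 + 1 + 33 + 21 + 17 + 10 + 5 + 21 = 140 chips.
One more chip must push some color to its target, so 140 + 1 = 141.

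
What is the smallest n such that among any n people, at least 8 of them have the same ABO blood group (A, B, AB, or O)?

There are 4 ABO blood groups acting as pigeonholes.
With 4 × 7 = 28 people we could place exactly 7 in each, with no class reaching 8.
One more forces some class to hold 8, so 28 + 1 = 29.

29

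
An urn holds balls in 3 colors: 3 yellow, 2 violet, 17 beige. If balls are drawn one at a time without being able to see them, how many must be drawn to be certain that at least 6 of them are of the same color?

Treat the 3 colors as pigeonholes.
In the worst case we take at most 5 of each color, but all 3 yellow and all 2 violet (fewer than 5), giving 3 + 2 + 5 = 10.
One more ball then forces some color to 6, so 10 + 1 = 11.

11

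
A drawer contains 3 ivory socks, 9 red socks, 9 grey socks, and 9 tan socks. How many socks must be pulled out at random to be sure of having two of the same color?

Treat the 4 colors as pigeonholes.
The worst case takes 1 sock of each color without reaching 2 of any: 4 × 1 = 4.
The next sock must bring some color to 2, so 4 + 1 = 5.

5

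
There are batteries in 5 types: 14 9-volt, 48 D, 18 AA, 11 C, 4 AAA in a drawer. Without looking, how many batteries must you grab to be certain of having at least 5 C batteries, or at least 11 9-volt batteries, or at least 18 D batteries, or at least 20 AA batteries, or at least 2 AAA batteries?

51

The worst case stops just short of every target: 10 9-volt, 17 D, all 18 AA, 4 C, 1 AAA — 10 + 17 + 18 + 4 + 1 = 50 batteries.
One more battery must push some type to its target, so 50 + 1 = 51.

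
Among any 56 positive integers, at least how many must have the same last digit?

If each of the 10 possible last digits held at most 5, the total would be at most 10 × 5 = 50 < 56, a contradiction.
So at least one holds ⌈56/10⌉ = 6.

6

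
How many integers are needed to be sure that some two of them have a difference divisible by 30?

Two integers differ by a multiple of 30 exactly when they share a remainder mod 30.
There are 30 residue classes mod 30, so 30 integers can all lie in distinct classes.
One more integer must repeat a residue, giving a difference divisible by 30. So n = 30 + 1 = 31.

31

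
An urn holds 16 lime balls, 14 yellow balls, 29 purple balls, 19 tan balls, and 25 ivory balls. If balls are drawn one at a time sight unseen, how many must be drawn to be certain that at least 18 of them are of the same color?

In the worst case we take at most 17 of each color, but all 16 lime and all 14 yellow (fewer than 17), giving 16 + 14 + 17 + 17 + 17 = 81.
One more ball then forces some color to 18, so 81 + 1 = 82.

82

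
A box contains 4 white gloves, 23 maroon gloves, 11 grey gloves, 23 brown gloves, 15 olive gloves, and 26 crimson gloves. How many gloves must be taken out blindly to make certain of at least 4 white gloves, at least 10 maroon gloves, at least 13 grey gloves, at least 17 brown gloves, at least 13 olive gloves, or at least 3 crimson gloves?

The worst case stops just short of every target: 3 white, 9 maroon, all 11 grey, 16 brown, 12 olive, 2 crimson — 3 + 9 + 11 + 16 + 12 + 2 = 53 gloves.
One more glove must push some color to its target, so 53 + 1 = 54.

54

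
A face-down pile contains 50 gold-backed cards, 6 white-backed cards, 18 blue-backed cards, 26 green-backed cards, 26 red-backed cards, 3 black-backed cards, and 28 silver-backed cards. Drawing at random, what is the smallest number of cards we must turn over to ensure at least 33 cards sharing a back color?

Treat the 7 back colors as pigeonholes.
In the worst case we take at most 32 of each back color, but all 6 white-backed, all 18 blue-backed, all 26 green-backed, all 26 red-backed, all 3 black-backed, and all 28 silver-backed (fewer than 32), giving 32 + 6 + 18 + 26 + 26 + 3 + 28 = 139.
One more card then forces some back color to 33, so 139 + 1 = 140.

140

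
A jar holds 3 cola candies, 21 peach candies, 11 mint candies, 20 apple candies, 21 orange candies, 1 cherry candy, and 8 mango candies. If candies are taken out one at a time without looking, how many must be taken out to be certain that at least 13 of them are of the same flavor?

60

In the worst case we take at most 12 of each flavor, but all 3 cola, all 11 mint, all 1 cherry, and all 8 mango (fewer than 12), giving 3 + 12 + 11 + 12 + 12 + 1 + 8 = 59.
One more candy then forces some flavor to 13, so 59 + 1 = 60.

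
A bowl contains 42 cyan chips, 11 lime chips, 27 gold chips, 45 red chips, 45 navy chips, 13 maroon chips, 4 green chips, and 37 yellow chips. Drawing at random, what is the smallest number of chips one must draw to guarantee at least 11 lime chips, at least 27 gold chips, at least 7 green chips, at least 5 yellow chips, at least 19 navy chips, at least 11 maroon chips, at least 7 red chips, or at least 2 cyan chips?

The worst case stops just short of every target: 1 cyan, 10 lime, 26 gold, 6 red, 18 navy, 10 maroon, all 4 green, 4 yellow — 1 + 10 + 26 + 6 + 18 + 10 + 4 + 4 = 79 chips.
One more chip must push some color to its target, so 79 + 1 = 80.

80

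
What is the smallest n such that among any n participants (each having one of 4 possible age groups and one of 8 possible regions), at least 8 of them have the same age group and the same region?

225

There are 4 × 8 = 32 (age group, region) combinations acting as pigeonholes.
With 32 × 7 = 224 participants we could place exactly 7 in each, with no (age group, region) pair reaching 8.
One more forces some (age group, region) pair to hold 8, so 224 + 1 = 225.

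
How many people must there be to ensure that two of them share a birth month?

13

There are 12 months of the year acting as pigeonholes.
With 12 people we could place one in each, avoiding any repeat.
One more forces some class to hold 2, so 12 + 1 = 13.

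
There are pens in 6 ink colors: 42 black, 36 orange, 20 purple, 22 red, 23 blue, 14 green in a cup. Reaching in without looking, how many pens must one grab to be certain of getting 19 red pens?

The worst case draws every non-red pen first: 42 + 36 + 20 + 23 + 14 = 135.
The next 19 draws are then forced to be red, giving 135 + 19 = 154.

154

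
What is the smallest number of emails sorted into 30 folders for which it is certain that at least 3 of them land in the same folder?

There are 30 folders acting as pigeonholes.
With 30 × 2 = 60 emails we could place exactly 2 in each, with no class reaching 3.
One more forces some class to hold 3, so 60 + 1 = 61.

61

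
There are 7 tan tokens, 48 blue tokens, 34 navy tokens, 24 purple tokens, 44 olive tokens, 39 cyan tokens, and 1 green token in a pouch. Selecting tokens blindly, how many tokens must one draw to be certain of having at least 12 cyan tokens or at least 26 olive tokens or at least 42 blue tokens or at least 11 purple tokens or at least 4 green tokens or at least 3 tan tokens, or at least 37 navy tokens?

125

The worst case stops just short of every target: 2 tan, 41 blue, all 34 navy, 10 purple, 25 olive, 11 cyan, all 1 green — 2 + 41 + 34 + 10 + 25 + 11 + 1 = 124 tokens.
One more token must push some color to its target, so 124 + 1 = 125.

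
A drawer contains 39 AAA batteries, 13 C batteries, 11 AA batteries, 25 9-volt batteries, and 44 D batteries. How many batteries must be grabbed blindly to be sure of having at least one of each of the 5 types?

122

The hardest type to obtain is AA: we could draw every other battery first — 132 − 11 = 121 batteries — without a single AA one.
The next draw must be AA, so 121 + 1 = 122.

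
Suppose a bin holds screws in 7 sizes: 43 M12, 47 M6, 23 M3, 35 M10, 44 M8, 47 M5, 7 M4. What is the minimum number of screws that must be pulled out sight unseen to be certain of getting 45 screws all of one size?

241

Treat the 7 sizes as pigeonholes.
In the worst case we take at most 44 of each size, but all 43 M12, all 23 M3, all 35 M10, and all 7 M4 (fewer than 44), giving 43 + 44 + 23 + 35 + 44 + 44 + 7 = 240.
One more screw then forces some size to 45, so 240 + 1 = 241.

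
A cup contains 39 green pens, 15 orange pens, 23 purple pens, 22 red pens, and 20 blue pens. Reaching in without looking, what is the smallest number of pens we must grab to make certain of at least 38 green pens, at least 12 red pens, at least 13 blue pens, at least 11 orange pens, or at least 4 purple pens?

74

The worst case stops just short of every target: 37 green, 10 orange, 3 purple, 11 red, 12 blue — 37 + 10 + 3 + 11 + 12 = 73 pens.
One more pen must push some ink color to its target, so 73 + 1 = 74.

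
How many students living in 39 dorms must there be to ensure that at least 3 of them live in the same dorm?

79

There are 39 dorms acting as pigeonholes.
With 39 × 2 = 78 students we could place exactly 2 in each, with no class reaching 3.
One more forces some class to hold 3, so 78 + 1 = 79.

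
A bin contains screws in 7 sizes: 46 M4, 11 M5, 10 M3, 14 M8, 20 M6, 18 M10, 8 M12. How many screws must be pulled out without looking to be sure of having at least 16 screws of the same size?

89

In the worst case we take at most 15 of each size, but all 11 M5, all 10 M3, all 14 M8, and all 8 M12 (fewer than 15), giving 15 + 11 + 10 + 14 + 15 + 15 + 8 = 88.
One more screw then forces some size to 16, so 88 + 1 = 89.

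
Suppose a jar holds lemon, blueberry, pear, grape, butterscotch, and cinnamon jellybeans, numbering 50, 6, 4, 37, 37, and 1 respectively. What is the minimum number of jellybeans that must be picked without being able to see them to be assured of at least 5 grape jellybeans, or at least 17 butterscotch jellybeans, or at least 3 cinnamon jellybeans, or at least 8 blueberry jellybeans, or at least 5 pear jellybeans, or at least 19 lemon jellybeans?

Each of the 6 flavors has its own threshold; avoid all of them simultaneously.
The worst case stops just short of every target: 18 lemon, all 6 blueberry, 4 pear, 4 grape, 16 butterscotch, all 1 cinnamon — 18 + 6 + 4 + 4 + 16 + 1 = 49 jellybeans.
One more jellybean must push some flavor to its target, so 49 + 1 = 50.

50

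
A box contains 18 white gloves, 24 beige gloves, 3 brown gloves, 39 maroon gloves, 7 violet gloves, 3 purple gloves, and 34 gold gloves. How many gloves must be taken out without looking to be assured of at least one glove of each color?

126

The hardest color to obtain is brown: we could draw every other glove first — 128 − 3 = 125 gloves — without a single brown one.
The next draw must be brown, so 125 + 1 = 126.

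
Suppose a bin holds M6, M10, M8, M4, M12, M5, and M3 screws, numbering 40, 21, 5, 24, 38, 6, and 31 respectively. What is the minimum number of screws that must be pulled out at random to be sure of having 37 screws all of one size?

Treat the 7 sizes as pigeonholes.
In the worst case we take at most 36 of each size, but all 21 M10, all 5 M8, all 24 M4, all 6 M5, and all 31 M3 (fewer than 36), giving 36 + 21 + 5 + 24 + 36 + 6 + 31 = 159.
One more screw then forces some size to 37, so 159 + 1 = 160.

160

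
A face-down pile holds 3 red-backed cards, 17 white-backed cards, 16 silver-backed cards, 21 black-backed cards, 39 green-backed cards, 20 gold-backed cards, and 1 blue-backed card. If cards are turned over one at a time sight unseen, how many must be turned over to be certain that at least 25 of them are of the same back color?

Treat the 7 back colors as pigeonholes.
In the worst case we take at most 24 of each back color, but all 3 red-backed, all 17 white-backed, all 16 silver-backed, all 21 black-backed, all 20 gold-backed, and all 1 blue-backed (fewer than 24), giving 3 + 17 + 16 + 21 + 24 + 20 + 1 = 102.
One more card then forces some back color to 25, so 102 + 1 = 103.

103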